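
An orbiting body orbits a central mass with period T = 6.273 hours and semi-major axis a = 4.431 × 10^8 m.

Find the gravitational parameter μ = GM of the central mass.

Convert to SI: T = 6.273 hours = 22582.8 s.
GM = 4π² · a³ / T².
GM = 4π² · (4.431e+08)³ / (22582.8)² m³/s² ≈ 6.735e+18 m³/s² = 6.735 × 10^18 m³/s².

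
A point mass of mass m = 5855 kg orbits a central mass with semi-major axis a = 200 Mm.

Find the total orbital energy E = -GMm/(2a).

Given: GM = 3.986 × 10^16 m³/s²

Convert to SI: a = 200 Mm = 2e+08 m.
E = −GMm / (2a).
E = −3.986e+16 · 5855 / (2 · 2e+08) J ≈ -5.835e+11 J = -583.5 GJ.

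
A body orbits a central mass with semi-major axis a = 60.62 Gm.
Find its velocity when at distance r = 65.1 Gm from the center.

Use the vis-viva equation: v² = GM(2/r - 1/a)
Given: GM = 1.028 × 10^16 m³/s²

Convert to SI: a = 60.62 Gm = 6.062e+10 m; r = 65.1 Gm = 6.51e+10 m.
Vis-viva: v = √(GM · (2/r − 1/a)).
2/r − 1/a = 2/6.51e+10 − 1/6.062e+10 = 1.42258e-11 m⁻¹.
v = √(1.028e+16 · 1.42258e-11) m/s ≈ 382.4 m/s = 382.4 m/s.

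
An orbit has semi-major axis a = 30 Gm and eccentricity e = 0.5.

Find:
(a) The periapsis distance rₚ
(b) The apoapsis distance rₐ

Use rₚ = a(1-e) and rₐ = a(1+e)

Convert to SI: a = 30 Gm = 3e+10 m.
(a) rₚ = a(1 − e) = 3e+10 · (1 − 0.5) = 3e+10 · 0.5 ≈ 1.5e+10 m = 15 Gm.
(b) rₐ = a(1 + e) = 3e+10 · (1 + 0.5) = 3e+10 · 1.5 ≈ 4.5e+10 m = 45 Gm.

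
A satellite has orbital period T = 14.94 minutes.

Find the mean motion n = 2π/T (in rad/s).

Convert to SI: T = 14.94 minutes = 896.4 s.
n = 2π / T.
n = 2π / 896.4 s ≈ 0.007009 rad/s.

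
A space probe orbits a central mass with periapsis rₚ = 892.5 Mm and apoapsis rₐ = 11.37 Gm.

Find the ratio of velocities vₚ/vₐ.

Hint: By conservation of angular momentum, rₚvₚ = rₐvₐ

Convert to SI: rₚ = 892.5 Mm = 8.925e+08 m; rₐ = 11.37 Gm = 1.137e+10 m.
Conservation of angular momentum gives rₚvₚ = rₐvₐ, so vₚ/vₐ = rₐ/rₚ.
vₚ/vₐ = 1.137e+10 / 8.925e+08 ≈ 12.74.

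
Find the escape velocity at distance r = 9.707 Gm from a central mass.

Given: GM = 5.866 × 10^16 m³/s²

Convert to SI: r = 9.707 Gm = 9.707e+09 m.
Escape velocity comes from setting total energy to zero: ½v² − GM/r = 0 ⇒ v_esc = √(2GM / r).
v_esc = √(2 · 5.866e+16 / 9.707e+09) m/s ≈ 3477 m/s = 3.477 km/s.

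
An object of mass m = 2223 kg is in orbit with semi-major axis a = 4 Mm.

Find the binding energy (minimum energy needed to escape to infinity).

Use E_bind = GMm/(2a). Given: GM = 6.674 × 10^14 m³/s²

Convert to SI: a = 4 Mm = 4e+06 m.
Total orbital energy is E = −GMm/(2a); binding energy is E_bind = −E = GMm/(2a).
E_bind = 6.674e+14 · 2223 / (2 · 4e+06) J ≈ 1.855e+11 J = 185.5 GJ.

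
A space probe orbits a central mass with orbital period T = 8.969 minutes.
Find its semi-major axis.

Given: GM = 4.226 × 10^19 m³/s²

Convert to SI: T = 8.969 minutes = 538.14 s.
Invert Kepler's third law: a = (GM · T² / (4π²))^(1/3).
Substituting T = 538.14 s and GM = 4.226e+19 m³/s²:
a = (4.226e+19 · (538.14)² / (4π²))^(1/3) m
a ≈ 6.768e+07 m = 67.68 Mm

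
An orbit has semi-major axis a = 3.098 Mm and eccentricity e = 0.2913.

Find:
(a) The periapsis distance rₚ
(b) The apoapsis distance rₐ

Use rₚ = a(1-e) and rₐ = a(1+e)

Convert to SI: a = 3.098 Mm = 3.098e+06 m.
(a) rₚ = a(1 − e) = 3.098e+06 · (1 − 0.2913) = 3.098e+06 · 0.7087 ≈ 2.196e+06 m = 2.196 Mm.
(b) rₐ = a(1 + e) = 3.098e+06 · (1 + 0.2913) = 3.098e+06 · 1.2913 ≈ 4e+06 m = 4 Mm.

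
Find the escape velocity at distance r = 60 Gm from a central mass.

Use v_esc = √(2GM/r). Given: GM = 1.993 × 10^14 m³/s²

Convert to SI: r = 60 Gm = 6e+10 m.
Escape velocity comes from setting total energy to zero: ½v² − GM/r = 0 ⇒ v_esc = √(2GM / r).
v_esc = √(2 · 1.993e+14 / 6e+10) m/s ≈ 81.51 m/s = 81.51 m/s.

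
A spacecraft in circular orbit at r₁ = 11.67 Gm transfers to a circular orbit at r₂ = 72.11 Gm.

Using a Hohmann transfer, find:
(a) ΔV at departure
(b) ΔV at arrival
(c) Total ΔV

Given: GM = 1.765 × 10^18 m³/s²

Convert to SI: r₁ = 11.67 Gm = 1.167e+10 m; r₂ = 72.11 Gm = 7.211e+10 m.
Transfer semi-major axis: a_t = (r₁ + r₂)/2 = (1.167e+10 + 7.211e+10)/2 = 4.189e+10 m.
Circular speeds: v₁ = √(GM/r₁) = 12298.1 m/s, v₂ = √(GM/r₂) = 4947.37 m/s.
Transfer speeds (vis-viva v² = GM(2/r − 1/a_t)): v₁ᵗ = 16135.4 m/s, v₂ᵗ = 2611.29 m/s.
(a) ΔV₁ = |v₁ᵗ − v₁| ≈ 3837 m/s = 3.837 km/s.
(b) ΔV₂ = |v₂ − v₂ᵗ| ≈ 2336 m/s = 2.336 km/s.
(c) ΔV_total = ΔV₁ + ΔV₂ ≈ 6173 m/s = 6.173 km/s.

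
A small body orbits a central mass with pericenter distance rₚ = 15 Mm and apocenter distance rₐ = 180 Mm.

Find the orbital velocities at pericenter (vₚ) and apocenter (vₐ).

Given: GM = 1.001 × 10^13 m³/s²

Convert to SI: rₚ = 15 Mm = 1.5e+07 m; rₐ = 180 Mm = 1.8e+08 m.
Use the vis-viva equation v² = GM(2/r − 1/a) with a = (rₚ + rₐ)/2 = (1.5e+07 + 1.8e+08)/2 = 9.75e+07 m.
vₚ = √(GM · (2/rₚ − 1/a)) = √(1.001e+13 · (2/1.5e+07 − 1/9.75e+07)) m/s ≈ 1110 m/s = 1.11 km/s.
vₐ = √(GM · (2/rₐ − 1/a)) = √(1.001e+13 · (2/1.8e+08 − 1/9.75e+07)) m/s ≈ 92.5 m/s = 92.5 m/s.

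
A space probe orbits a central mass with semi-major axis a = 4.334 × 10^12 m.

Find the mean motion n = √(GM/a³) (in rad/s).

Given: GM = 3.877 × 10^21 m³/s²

n = √(GM / a³).
n = √(3.877e+21 / (4.334e+12)³) rad/s ≈ 6.901e-09 rad/s.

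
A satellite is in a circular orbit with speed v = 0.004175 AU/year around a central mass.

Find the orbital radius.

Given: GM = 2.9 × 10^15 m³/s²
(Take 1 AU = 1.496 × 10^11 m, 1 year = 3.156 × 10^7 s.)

Convert to SI: v = 0.004175 AU/year = 19.7902 m/s.
For a circular orbit, v² = GM / r, so r = GM / v².
r = 2.9e+15 / (19.7902)² m ≈ 7.405e+12 m = 49.5 AU.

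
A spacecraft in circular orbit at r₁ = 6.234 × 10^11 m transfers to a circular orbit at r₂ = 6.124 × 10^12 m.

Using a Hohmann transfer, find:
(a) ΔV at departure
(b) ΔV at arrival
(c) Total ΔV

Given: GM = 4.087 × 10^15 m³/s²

Transfer semi-major axis: a_t = (r₁ + r₂)/2 = (6.234e+11 + 6.124e+12)/2 = 3.3737e+12 m.
Circular speeds: v₁ = √(GM/r₁) = 80.969 m/s, v₂ = √(GM/r₂) = 25.8336 m/s.
Transfer speeds (vis-viva v² = GM(2/r − 1/a_t)): v₁ᵗ = 109.09 m/s, v₂ᵗ = 11.1049 m/s.
(a) ΔV₁ = |v₁ᵗ − v₁| ≈ 28.12 m/s = 28.12 m/s.
(b) ΔV₂ = |v₂ − v₂ᵗ| ≈ 14.73 m/s = 14.73 m/s.
(c) ΔV_total = ΔV₁ + ΔV₂ ≈ 42.85 m/s = 42.85 m/s.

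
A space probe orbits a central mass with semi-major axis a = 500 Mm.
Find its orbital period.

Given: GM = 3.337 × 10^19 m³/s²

Convert to SI: a = 500 Mm = 5e+08 m.
Kepler's third law: T = 2π √(a³ / GM).
Substituting a = 5e+08 m and GM = 3.337e+19 m³/s²:
T = 2π √((5e+08)³ / 3.337e+19) s
T ≈ 1.216e+04 s = 3.378 hours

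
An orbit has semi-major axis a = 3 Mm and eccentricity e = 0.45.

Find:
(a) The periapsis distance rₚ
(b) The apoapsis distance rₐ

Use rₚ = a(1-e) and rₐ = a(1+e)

Convert to SI: a = 3 Mm = 3e+06 m.
(a) rₚ = a(1 − e) = 3e+06 · (1 − 0.45) = 3e+06 · 0.55 ≈ 1.65e+06 m = 1.65 Mm.
(b) rₐ = a(1 + e) = 3e+06 · (1 + 0.45) = 3e+06 · 1.45 ≈ 4.35e+06 m = 4.35 Mm.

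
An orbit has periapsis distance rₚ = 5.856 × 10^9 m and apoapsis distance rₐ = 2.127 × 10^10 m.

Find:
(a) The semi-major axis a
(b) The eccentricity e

(a) a = (rₚ + rₐ) / 2 = (5.856e+09 + 2.127e+10) / 2 ≈ 1.356e+10 m = 1.356 × 10^10 m.
(b) e = (rₐ − rₚ) / (rₐ + rₚ) = (2.127e+10 − 5.856e+09) / (2.127e+10 + 5.856e+09) ≈ 0.5682.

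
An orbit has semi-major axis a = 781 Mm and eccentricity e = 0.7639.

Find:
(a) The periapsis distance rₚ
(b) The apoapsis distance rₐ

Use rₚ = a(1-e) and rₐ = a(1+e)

Convert to SI: a = 781 Mm = 7.81e+08 m.
(a) rₚ = a(1 − e) = 7.81e+08 · (1 − 0.7639) = 7.81e+08 · 0.2361 ≈ 1.844e+08 m = 184.4 Mm.
(b) rₐ = a(1 + e) = 7.81e+08 · (1 + 0.7639) = 7.81e+08 · 1.7639 ≈ 1.378e+09 m = 1.378 Gm.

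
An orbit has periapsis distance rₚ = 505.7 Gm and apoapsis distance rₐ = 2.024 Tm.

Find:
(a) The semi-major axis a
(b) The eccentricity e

Convert to SI: rₚ = 505.7 Gm = 5.057e+11 m; rₐ = 2.024 Tm = 2.024e+12 m.
(a) a = (rₚ + rₐ) / 2 = (5.057e+11 + 2.024e+12) / 2 ≈ 1.265e+12 m = 1.265 Tm.
(b) e = (rₐ − rₚ) / (rₐ + rₚ) = (2.024e+12 − 5.057e+11) / (2.024e+12 + 5.057e+11) ≈ 0.6002.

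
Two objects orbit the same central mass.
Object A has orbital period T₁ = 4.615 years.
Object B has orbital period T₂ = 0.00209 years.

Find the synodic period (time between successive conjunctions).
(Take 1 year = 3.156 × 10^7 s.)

Convert to SI: T₁ = 4.615 years = 1.45649e+08 s; T₂ = 0.00209 years = 65960.4 s.
T_syn = |T₁ · T₂ / (T₁ − T₂)|.
T_syn = |1.45649e+08 · 65960.4 / (1.45649e+08 − 65960.4)| s ≈ 6.599e+04 s = 0.002091 years.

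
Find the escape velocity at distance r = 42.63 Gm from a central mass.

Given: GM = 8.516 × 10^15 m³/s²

Convert to SI: r = 42.63 Gm = 4.263e+10 m.
Escape velocity comes from setting total energy to zero: ½v² − GM/r = 0 ⇒ v_esc = √(2GM / r).
v_esc = √(2 · 8.516e+15 / 4.263e+10) m/s ≈ 632.1 m/s = 632.1 m/s.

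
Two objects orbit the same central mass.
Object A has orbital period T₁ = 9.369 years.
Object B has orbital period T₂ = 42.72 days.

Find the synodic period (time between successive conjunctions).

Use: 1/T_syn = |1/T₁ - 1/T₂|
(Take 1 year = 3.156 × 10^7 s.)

Convert to SI: T₁ = 9.369 years = 2.95686e+08 s; T₂ = 42.72 days = 3.69101e+06 s.
T_syn = |T₁ · T₂ / (T₁ − T₂)|.
T_syn = |2.95686e+08 · 3.69101e+06 / (2.95686e+08 − 3.69101e+06)| s ≈ 3.738e+06 s = 43.26 days.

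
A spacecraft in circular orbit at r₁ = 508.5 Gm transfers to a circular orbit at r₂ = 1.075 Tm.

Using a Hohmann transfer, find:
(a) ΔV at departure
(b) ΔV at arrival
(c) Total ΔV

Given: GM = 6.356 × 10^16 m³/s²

Convert to SI: r₁ = 508.5 Gm = 5.085e+11 m; r₂ = 1.075 Tm = 1.075e+12 m.
Transfer semi-major axis: a_t = (r₁ + r₂)/2 = (5.085e+11 + 1.075e+12)/2 = 7.9175e+11 m.
Circular speeds: v₁ = √(GM/r₁) = 353.546 m/s, v₂ = √(GM/r₂) = 243.158 m/s.
Transfer speeds (vis-viva v² = GM(2/r − 1/a_t)): v₁ᵗ = 411.962 m/s, v₂ᵗ = 194.867 m/s.
(a) ΔV₁ = |v₁ᵗ − v₁| ≈ 58.42 m/s = 58.42 m/s.
(b) ΔV₂ = |v₂ − v₂ᵗ| ≈ 48.29 m/s = 48.29 m/s.
(c) ΔV_total = ΔV₁ + ΔV₂ ≈ 106.7 m/s = 106.7 m/s.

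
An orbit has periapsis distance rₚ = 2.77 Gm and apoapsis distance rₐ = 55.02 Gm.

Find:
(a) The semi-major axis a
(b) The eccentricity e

Convert to SI: rₚ = 2.77 Gm = 2.77e+09 m; rₐ = 55.02 Gm = 5.502e+10 m.
(a) a = (rₚ + rₐ) / 2 = (2.77e+09 + 5.502e+10) / 2 ≈ 2.89e+10 m = 28.89 Gm.
(b) e = (rₐ − rₚ) / (rₐ + rₚ) = (5.502e+10 − 2.77e+09) / (5.502e+10 + 2.77e+09) ≈ 0.9041.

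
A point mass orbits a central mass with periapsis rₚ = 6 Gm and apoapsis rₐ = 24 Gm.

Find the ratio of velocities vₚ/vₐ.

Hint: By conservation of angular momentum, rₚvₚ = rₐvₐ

Convert to SI: rₚ = 6 Gm = 6e+09 m; rₐ = 24 Gm = 2.4e+10 m.
Conservation of angular momentum gives rₚvₚ = rₐvₐ, so vₚ/vₐ = rₐ/rₚ.
vₚ/vₐ = 2.4e+10 / 6e+09 ≈ 4.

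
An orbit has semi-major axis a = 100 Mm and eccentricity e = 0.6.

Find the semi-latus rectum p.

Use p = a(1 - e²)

Convert to SI: a = 100 Mm = 1e+08 m.
p = a (1 − e²).
p = 1e+08 · (1 − (0.6)²) = 1e+08 · 0.64 ≈ 6.4e+07 m = 64 Mm.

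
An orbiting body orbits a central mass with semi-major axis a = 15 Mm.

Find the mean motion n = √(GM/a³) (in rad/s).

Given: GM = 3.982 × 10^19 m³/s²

Convert to SI: a = 15 Mm = 1.5e+07 m.
n = √(GM / a³).
n = √(3.982e+19 / (1.5e+07)³) rad/s ≈ 0.1086 rad/s.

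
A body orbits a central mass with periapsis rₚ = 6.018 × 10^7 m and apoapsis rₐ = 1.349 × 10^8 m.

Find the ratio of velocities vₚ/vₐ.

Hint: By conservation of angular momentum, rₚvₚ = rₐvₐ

Conservation of angular momentum gives rₚvₚ = rₐvₐ, so vₚ/vₐ = rₐ/rₚ.
vₚ/vₐ = 1.349e+08 / 6.018e+07 ≈ 2.242.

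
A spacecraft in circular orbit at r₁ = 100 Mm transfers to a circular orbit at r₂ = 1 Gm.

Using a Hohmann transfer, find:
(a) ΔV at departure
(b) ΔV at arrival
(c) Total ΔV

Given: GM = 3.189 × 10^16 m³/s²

Convert to SI: r₁ = 100 Mm = 1e+08 m; r₂ = 1 Gm = 1e+09 m.
Transfer semi-major axis: a_t = (r₁ + r₂)/2 = (1e+08 + 1e+09)/2 = 5.5e+08 m.
Circular speeds: v₁ = √(GM/r₁) = 17857.8 m/s, v₂ = √(GM/r₂) = 5647.12 m/s.
Transfer speeds (vis-viva v² = GM(2/r − 1/a_t)): v₁ᵗ = 24079.4 m/s, v₂ᵗ = 2407.94 m/s.
(a) ΔV₁ = |v₁ᵗ − v₁| ≈ 6222 m/s = 6.222 km/s.
(b) ΔV₂ = |v₂ − v₂ᵗ| ≈ 3239 m/s = 3.239 km/s.
(c) ΔV_total = ΔV₁ + ΔV₂ ≈ 9461 m/s = 9.461 km/s.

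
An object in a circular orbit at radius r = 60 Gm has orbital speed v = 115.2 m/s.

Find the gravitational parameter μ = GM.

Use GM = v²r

Convert to SI: r = 60 Gm = 6e+10 m.
For a circular orbit v² = GM/r, so GM = v² · r.
GM = (115.2)² · 6e+10 m³/s² ≈ 7.963e+14 m³/s² = 7.963 × 10^14 m³/s².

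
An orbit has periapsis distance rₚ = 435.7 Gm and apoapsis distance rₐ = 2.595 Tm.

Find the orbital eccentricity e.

Convert to SI: rₚ = 435.7 Gm = 4.357e+11 m; rₐ = 2.595 Tm = 2.595e+12 m.
e = (rₐ − rₚ) / (rₐ + rₚ).
e = (2.595e+12 − 4.357e+11) / (2.595e+12 + 4.357e+11) = 2.1593e+12 / 3.0307e+12 ≈ 0.7125.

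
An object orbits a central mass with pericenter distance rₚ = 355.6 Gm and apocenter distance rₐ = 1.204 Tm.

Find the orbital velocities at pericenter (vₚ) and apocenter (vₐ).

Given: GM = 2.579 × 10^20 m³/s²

Convert to SI: rₚ = 355.6 Gm = 3.556e+11 m; rₐ = 1.204 Tm = 1.204e+12 m.
Use the vis-viva equation v² = GM(2/r − 1/a) with a = (rₚ + rₐ)/2 = (3.556e+11 + 1.204e+12)/2 = 7.798e+11 m.
vₚ = √(GM · (2/rₚ − 1/a)) = √(2.579e+20 · (2/3.556e+11 − 1/7.798e+11)) m/s ≈ 3.346e+04 m/s = 33.46 km/s.
vₐ = √(GM · (2/rₐ − 1/a)) = √(2.579e+20 · (2/1.204e+12 − 1/7.798e+11)) m/s ≈ 9883 m/s = 9.883 km/s.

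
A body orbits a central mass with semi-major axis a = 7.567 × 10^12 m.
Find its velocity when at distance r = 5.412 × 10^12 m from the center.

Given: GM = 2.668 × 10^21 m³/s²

Vis-viva: v = √(GM · (2/r − 1/a)).
2/r − 1/a = 2/5.412e+12 − 1/7.567e+12 = 2.37396e-13 m⁻¹.
v = √(2.668e+21 · 2.37396e-13) m/s ≈ 2.517e+04 m/s = 25.17 km/s.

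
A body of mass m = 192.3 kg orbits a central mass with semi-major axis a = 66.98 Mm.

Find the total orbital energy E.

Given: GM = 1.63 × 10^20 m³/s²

Convert to SI: a = 66.98 Mm = 6.698e+07 m.
E = −GMm / (2a).
E = −1.63e+20 · 192.3 / (2 · 6.698e+07) J ≈ -2.34e+14 J = -234 TJ.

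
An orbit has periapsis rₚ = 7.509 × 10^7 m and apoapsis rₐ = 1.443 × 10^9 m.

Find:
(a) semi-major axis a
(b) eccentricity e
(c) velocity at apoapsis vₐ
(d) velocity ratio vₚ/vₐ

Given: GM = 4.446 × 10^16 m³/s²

(a) a = (rₚ + rₐ)/2 = (7.509e+07 + 1.443e+09)/2 ≈ 7.59e+08 m
(b) e = (rₐ − rₚ)/(rₐ + rₚ) = (1.443e+09 − 7.509e+07)/(1.443e+09 + 7.509e+07) ≈ 0.9011
(c) With a = (rₚ + rₐ)/2 = 7.59045e+08 m, vₐ = √(GM (2/rₐ − 1/a)) = √(4.446e+16 · (2/1.443e+09 − 1/7.59045e+08)) m/s ≈ 1746 m/s
(d) Conservation of angular momentum (rₚvₚ = rₐvₐ) gives vₚ/vₐ = rₐ/rₚ = 1.443e+09/7.509e+07 ≈ 19.22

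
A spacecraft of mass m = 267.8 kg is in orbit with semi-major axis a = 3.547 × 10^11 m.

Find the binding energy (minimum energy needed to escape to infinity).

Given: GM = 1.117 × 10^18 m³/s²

Total orbital energy is E = −GMm/(2a); binding energy is E_bind = −E = GMm/(2a).
E_bind = 1.117e+18 · 267.8 / (2 · 3.547e+11) J ≈ 4.217e+08 J = 421.7 MJ.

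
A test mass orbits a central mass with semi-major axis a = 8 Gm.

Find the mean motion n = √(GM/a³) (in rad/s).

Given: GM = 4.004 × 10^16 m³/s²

Convert to SI: a = 8 Gm = 8e+09 m.
n = √(GM / a³).
n = √(4.004e+16 / (8e+09)³) rad/s ≈ 2.796e-07 rad/s.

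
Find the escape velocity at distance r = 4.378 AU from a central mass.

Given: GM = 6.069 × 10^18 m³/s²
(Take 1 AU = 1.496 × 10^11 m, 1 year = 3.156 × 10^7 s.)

Convert to SI: r = 4.378 AU = 6.54949e+11 m.
Escape velocity comes from setting total energy to zero: ½v² − GM/r = 0 ⇒ v_esc = √(2GM / r).
v_esc = √(2 · 6.069e+18 / 6.54949e+11) m/s ≈ 4305 m/s = 0.9082 AU/year.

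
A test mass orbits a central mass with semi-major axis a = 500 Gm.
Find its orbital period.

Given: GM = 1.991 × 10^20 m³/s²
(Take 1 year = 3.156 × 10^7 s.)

Convert to SI: a = 500 Gm = 5e+11 m.
Kepler's third law: T = 2π √(a³ / GM).
Substituting a = 5e+11 m and GM = 1.991e+20 m³/s²:
T = 2π √((5e+11)³ / 1.991e+20) s
T ≈ 1.574e+08 s = 4.988 years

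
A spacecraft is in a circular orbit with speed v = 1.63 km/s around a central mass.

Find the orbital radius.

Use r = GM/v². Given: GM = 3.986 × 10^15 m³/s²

Convert to SI: v = 1.63 km/s = 1630 m/s.
For a circular orbit, v² = GM / r, so r = GM / v².
r = 3.986e+15 / (1630)² m ≈ 1.5e+09 m = 1.5 Gm.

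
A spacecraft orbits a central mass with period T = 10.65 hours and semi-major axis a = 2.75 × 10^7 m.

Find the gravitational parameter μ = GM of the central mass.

Convert to SI: T = 10.65 hours = 38340 s.
GM = 4π² · a³ / T².
GM = 4π² · (2.75e+07)³ / (38340)² m³/s² ≈ 5.585e+14 m³/s² = 5.585 × 10^14 m³/s².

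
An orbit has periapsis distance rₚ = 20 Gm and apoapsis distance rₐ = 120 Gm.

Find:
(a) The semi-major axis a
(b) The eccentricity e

Convert to SI: rₚ = 20 Gm = 2e+10 m; rₐ = 120 Gm = 1.2e+11 m.
(a) a = (rₚ + rₐ) / 2 = (2e+10 + 1.2e+11) / 2 ≈ 7e+10 m = 70 Gm.
(b) e = (rₐ − rₚ) / (rₐ + rₚ) = (1.2e+11 − 2e+10) / (1.2e+11 + 2e+10) ≈ 0.7143.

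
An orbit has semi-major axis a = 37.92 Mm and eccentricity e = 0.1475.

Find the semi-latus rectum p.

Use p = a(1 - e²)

Convert to SI: a = 37.92 Mm = 3.792e+07 m.
p = a (1 − e²).
p = 3.792e+07 · (1 − (0.1475)²) = 3.792e+07 · 0.978244 ≈ 3.71e+07 m = 37.1 Mm.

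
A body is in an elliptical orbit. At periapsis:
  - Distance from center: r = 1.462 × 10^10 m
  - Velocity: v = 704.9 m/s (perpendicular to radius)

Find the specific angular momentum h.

With v perpendicular to r, h = r · v.
h = 1.462e+10 · 704.9 m²/s ≈ 1.031e+13 m²/s.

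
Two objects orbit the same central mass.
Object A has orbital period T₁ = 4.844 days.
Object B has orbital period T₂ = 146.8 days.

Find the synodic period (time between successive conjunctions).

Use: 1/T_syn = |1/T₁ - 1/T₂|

Convert to SI: T₁ = 4.844 days = 418522 s; T₂ = 146.8 days = 1.26835e+07 s.
T_syn = |T₁ · T₂ / (T₁ − T₂)|.
T_syn = |418522 · 1.26835e+07 / (418522 − 1.26835e+07)| s ≈ 4.328e+05 s = 5.009 days.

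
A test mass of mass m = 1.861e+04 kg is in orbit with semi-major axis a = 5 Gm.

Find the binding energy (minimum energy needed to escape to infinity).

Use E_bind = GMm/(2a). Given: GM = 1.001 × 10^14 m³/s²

Convert to SI: a = 5 Gm = 5e+09 m.
Total orbital energy is E = −GMm/(2a); binding energy is E_bind = −E = GMm/(2a).
E_bind = 1.001e+14 · 1.861e+04 / (2 · 5e+09) J ≈ 1.863e+08 J = 186.3 MJ.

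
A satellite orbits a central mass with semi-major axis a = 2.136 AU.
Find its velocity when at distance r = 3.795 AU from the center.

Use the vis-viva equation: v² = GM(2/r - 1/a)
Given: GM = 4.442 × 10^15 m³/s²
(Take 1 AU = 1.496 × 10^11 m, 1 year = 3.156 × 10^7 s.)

Convert to SI: a = 2.136 AU = 3.19546e+11 m; r = 3.795 AU = 5.67732e+11 m.
Vis-viva: v = √(GM · (2/r − 1/a)).
2/r − 1/a = 2/5.67732e+11 − 1/3.19546e+11 = 3.93345e-13 m⁻¹.
v = √(4.442e+15 · 3.93345e-13) m/s ≈ 41.8 m/s = 0.008818 AU/year.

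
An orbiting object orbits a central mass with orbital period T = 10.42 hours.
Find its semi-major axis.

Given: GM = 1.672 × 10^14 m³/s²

Convert to SI: T = 10.42 hours = 37512 s.
Invert Kepler's third law: a = (GM · T² / (4π²))^(1/3).
Substituting T = 37512 s and GM = 1.672e+14 m³/s²:
a = (1.672e+14 · (37512)² / (4π²))^(1/3) m
a ≈ 1.813e+07 m = 18.13 Mm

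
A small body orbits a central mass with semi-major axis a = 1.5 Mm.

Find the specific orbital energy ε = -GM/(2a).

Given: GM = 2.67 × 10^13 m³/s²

Convert to SI: a = 1.5 Mm = 1.5e+06 m.
ε = −GM / (2a).
ε = −2.67e+13 / (2 · 1.5e+06) J/kg ≈ -8.9e+06 J/kg = -8.9 MJ/kg.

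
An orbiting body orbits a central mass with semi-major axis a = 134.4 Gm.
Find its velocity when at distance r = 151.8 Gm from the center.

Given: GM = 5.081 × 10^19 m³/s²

Convert to SI: a = 134.4 Gm = 1.344e+11 m; r = 151.8 Gm = 1.518e+11 m.
Vis-viva: v = √(GM · (2/r − 1/a)).
2/r − 1/a = 2/1.518e+11 − 1/1.344e+11 = 5.73475e-12 m⁻¹.
v = √(5.081e+19 · 5.73475e-12) m/s ≈ 1.707e+04 m/s = 17.07 km/s.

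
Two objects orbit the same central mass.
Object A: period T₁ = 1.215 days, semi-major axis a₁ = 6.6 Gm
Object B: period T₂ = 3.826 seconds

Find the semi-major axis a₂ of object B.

Convert to SI: T₁ = 1.215 days = 104976 s; a₁ = 6.6 Gm = 6.6e+09 m.
Kepler's third law: (T₁/T₂)² = (a₁/a₂)³ ⇒ a₂ = a₁ · (T₂/T₁)^(2/3).
T₂/T₁ = 3.826 / 104976 = 3.64464e-05.
a₂ = 6.6e+09 · (3.64464e-05)^(2/3) m ≈ 7.255e+06 m = 7.255 Mm.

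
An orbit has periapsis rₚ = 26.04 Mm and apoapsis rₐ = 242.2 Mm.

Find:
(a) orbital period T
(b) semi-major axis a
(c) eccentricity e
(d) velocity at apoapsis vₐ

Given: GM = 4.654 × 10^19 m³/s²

Convert to SI: rₚ = 26.04 Mm = 2.604e+07 m; rₐ = 242.2 Mm = 2.422e+08 m.
(a) With a = (rₚ + rₐ)/2 = 1.3412e+08 m, T = 2π √(a³/GM) = 2π √((1.3412e+08)³/4.654e+19) s ≈ 1431 s
(b) a = (rₚ + rₐ)/2 = (2.604e+07 + 2.422e+08)/2 ≈ 1.341e+08 m
(c) e = (rₐ − rₚ)/(rₐ + rₚ) = (2.422e+08 − 2.604e+07)/(2.422e+08 + 2.604e+07) ≈ 0.8058
(d) With a = (rₚ + rₐ)/2 = 1.3412e+08 m, vₐ = √(GM (2/rₐ − 1/a)) = √(4.654e+19 · (2/2.422e+08 − 1/1.3412e+08)) m/s ≈ 1.932e+05 m/s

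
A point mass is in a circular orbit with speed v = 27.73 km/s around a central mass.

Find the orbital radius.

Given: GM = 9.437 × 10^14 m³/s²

Convert to SI: v = 27.73 km/s = 27730 m/s.
For a circular orbit, v² = GM / r, so r = GM / v².
r = 9.437e+14 / (27730)² m ≈ 1.227e+06 m = 1.227 Mm.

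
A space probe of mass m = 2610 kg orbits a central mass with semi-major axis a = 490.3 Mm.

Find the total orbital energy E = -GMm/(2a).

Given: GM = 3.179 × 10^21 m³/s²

Convert to SI: a = 490.3 Mm = 4.903e+08 m.
E = −GMm / (2a).
E = −3.179e+21 · 2610 / (2 · 4.903e+08) J ≈ -8.461e+15 J = -8.461 PJ.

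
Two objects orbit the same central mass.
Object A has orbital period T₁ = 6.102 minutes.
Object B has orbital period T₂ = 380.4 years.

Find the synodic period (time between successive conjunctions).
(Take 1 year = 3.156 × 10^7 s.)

Convert to SI: T₁ = 6.102 minutes = 366.12 s; T₂ = 380.4 years = 1.20054e+10 s.
T_syn = |T₁ · T₂ / (T₁ − T₂)|.
T_syn = |366.12 · 1.20054e+10 / (366.12 − 1.20054e+10)| s ≈ 366.1 s = 6.102 minutes.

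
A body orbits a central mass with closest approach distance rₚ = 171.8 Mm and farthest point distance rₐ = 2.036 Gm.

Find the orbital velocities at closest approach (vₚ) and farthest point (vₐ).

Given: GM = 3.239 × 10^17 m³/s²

Convert to SI: rₚ = 171.8 Mm = 1.718e+08 m; rₐ = 2.036 Gm = 2.036e+09 m.
Use the vis-viva equation v² = GM(2/r − 1/a) with a = (rₚ + rₐ)/2 = (1.718e+08 + 2.036e+09)/2 = 1.1039e+09 m.
vₚ = √(GM · (2/rₚ − 1/a)) = √(3.239e+17 · (2/1.718e+08 − 1/1.1039e+09)) m/s ≈ 5.897e+04 m/s = 58.97 km/s.
vₐ = √(GM · (2/rₐ − 1/a)) = √(3.239e+17 · (2/2.036e+09 − 1/1.1039e+09)) m/s ≈ 4976 m/s = 4.976 km/s.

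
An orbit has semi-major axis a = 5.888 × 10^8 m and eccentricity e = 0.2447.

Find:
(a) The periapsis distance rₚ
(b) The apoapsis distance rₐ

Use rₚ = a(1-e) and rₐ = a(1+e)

(a) rₚ = a(1 − e) = 5.888e+08 · (1 − 0.2447) = 5.888e+08 · 0.7553 ≈ 4.447e+08 m = 4.447 × 10^8 m.
(b) rₐ = a(1 + e) = 5.888e+08 · (1 + 0.2447) = 5.888e+08 · 1.2447 ≈ 7.329e+08 m = 7.329 × 10^8 m.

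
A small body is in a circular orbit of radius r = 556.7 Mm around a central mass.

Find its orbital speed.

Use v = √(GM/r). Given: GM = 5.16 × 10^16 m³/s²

Convert to SI: r = 556.7 Mm = 5.567e+08 m.
For a circular orbit, gravity supplies the centripetal force, so v = √(GM / r).
v = √(5.16e+16 / 5.567e+08) m/s ≈ 9628 m/s = 9.628 km/s.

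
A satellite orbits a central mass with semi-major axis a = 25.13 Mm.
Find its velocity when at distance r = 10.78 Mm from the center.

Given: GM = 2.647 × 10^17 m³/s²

Convert to SI: a = 25.13 Mm = 2.513e+07 m; r = 10.78 Mm = 1.078e+07 m.
Vis-viva: v = √(GM · (2/r − 1/a)).
2/r − 1/a = 2/1.078e+07 − 1/2.513e+07 = 1.45736e-07 m⁻¹.
v = √(2.647e+17 · 1.45736e-07) m/s ≈ 1.964e+05 m/s = 196.4 km/s.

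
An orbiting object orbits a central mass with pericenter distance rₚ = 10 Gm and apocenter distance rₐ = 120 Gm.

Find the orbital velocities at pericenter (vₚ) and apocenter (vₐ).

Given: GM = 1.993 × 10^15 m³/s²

Convert to SI: rₚ = 10 Gm = 1e+10 m; rₐ = 120 Gm = 1.2e+11 m.
Use the vis-viva equation v² = GM(2/r − 1/a) with a = (rₚ + rₐ)/2 = (1e+10 + 1.2e+11)/2 = 6.5e+10 m.
vₚ = √(GM · (2/rₚ − 1/a)) = √(1.993e+15 · (2/1e+10 − 1/6.5e+10)) m/s ≈ 606.6 m/s = 606.6 m/s.
vₐ = √(GM · (2/rₐ − 1/a)) = √(1.993e+15 · (2/1.2e+11 − 1/6.5e+10)) m/s ≈ 50.55 m/s = 50.55 m/s.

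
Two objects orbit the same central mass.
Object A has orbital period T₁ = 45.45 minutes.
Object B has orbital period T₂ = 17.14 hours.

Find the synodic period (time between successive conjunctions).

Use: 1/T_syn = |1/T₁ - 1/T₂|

Convert to SI: T₁ = 45.45 minutes = 2727 s; T₂ = 17.14 hours = 61704 s.
T_syn = |T₁ · T₂ / (T₁ − T₂)|.
T_syn = |2727 · 61704 / (2727 − 61704)| s ≈ 2853 s = 47.55 minutes.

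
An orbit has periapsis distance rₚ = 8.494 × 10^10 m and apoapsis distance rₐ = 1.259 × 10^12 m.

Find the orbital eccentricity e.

e = (rₐ − rₚ) / (rₐ + rₚ).
e = (1.259e+12 − 8.494e+10) / (1.259e+12 + 8.494e+10) = 1.17406e+12 / 1.34394e+12 ≈ 0.8736.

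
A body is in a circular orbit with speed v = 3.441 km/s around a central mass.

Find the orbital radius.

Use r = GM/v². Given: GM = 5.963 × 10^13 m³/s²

Convert to SI: v = 3.441 km/s = 3441 m/s.
For a circular orbit, v² = GM / r, so r = GM / v².
r = 5.963e+13 / (3441)² m ≈ 5.036e+06 m = 5.036 Mm.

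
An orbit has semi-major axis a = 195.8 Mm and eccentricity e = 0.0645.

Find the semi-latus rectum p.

Convert to SI: a = 195.8 Mm = 1.958e+08 m.
p = a (1 − e²).
p = 1.958e+08 · (1 − (0.0645)²) = 1.958e+08 · 0.99584 ≈ 1.95e+08 m = 195 Mm.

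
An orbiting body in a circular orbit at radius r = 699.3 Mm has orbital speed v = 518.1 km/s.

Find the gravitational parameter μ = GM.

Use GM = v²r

Convert to SI: r = 699.3 Mm = 6.993e+08 m; v = 518.1 km/s = 518100 m/s.
For a circular orbit v² = GM/r, so GM = v² · r.
GM = (518100)² · 6.993e+08 m³/s² ≈ 1.877e+20 m³/s² = 1.877 × 10^20 m³/s².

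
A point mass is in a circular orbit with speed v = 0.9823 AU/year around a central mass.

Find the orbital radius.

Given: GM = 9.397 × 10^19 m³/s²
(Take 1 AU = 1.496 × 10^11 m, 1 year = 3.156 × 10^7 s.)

Convert to SI: v = 0.9823 AU/year = 4656.28 m/s.
For a circular orbit, v² = GM / r, so r = GM / v².
r = 9.397e+19 / (4656.28)² m ≈ 4.334e+12 m = 28.97 AU.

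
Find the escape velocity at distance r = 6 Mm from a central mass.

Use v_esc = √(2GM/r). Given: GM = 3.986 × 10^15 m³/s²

Convert to SI: r = 6 Mm = 6e+06 m.
Escape velocity comes from setting total energy to zero: ½v² − GM/r = 0 ⇒ v_esc = √(2GM / r).
v_esc = √(2 · 3.986e+15 / 6e+06) m/s ≈ 3.645e+04 m/s = 36.45 km/s.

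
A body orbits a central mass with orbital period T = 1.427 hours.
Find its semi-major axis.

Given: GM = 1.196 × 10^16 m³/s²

Convert to SI: T = 1.427 hours = 5137.2 s.
Invert Kepler's third law: a = (GM · T² / (4π²))^(1/3).
Substituting T = 5137.2 s and GM = 1.196e+16 m³/s²:
a = (1.196e+16 · (5137.2)² / (4π²))^(1/3) m
a ≈ 2e+07 m = 20 Mm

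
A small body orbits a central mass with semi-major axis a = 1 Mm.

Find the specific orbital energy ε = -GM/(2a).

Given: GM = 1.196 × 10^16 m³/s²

Convert to SI: a = 1 Mm = 1e+06 m.
ε = −GM / (2a).
ε = −1.196e+16 / (2 · 1e+06) J/kg ≈ -5.98e+09 J/kg = -5.98 GJ/kg.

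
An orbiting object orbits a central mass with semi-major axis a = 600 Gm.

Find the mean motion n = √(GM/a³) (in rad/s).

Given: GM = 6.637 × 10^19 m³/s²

Convert to SI: a = 600 Gm = 6e+11 m.
n = √(GM / a³).
n = √(6.637e+19 / (6e+11)³) rad/s ≈ 1.753e-08 rad/s.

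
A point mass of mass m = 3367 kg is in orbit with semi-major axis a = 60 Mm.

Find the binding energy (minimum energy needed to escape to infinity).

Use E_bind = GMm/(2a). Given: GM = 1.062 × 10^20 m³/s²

Convert to SI: a = 60 Mm = 6e+07 m.
Total orbital energy is E = −GMm/(2a); binding energy is E_bind = −E = GMm/(2a).
E_bind = 1.062e+20 · 3367 / (2 · 6e+07) J ≈ 2.98e+15 J = 2.98 PJ.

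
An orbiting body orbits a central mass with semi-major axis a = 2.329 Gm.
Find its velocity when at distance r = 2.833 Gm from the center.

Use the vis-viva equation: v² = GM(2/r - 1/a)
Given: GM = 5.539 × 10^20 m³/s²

Convert to SI: a = 2.329 Gm = 2.329e+09 m; r = 2.833 Gm = 2.833e+09 m.
Vis-viva: v = √(GM · (2/r − 1/a)).
2/r − 1/a = 2/2.833e+09 − 1/2.329e+09 = 2.76597e-10 m⁻¹.
v = √(5.539e+20 · 2.76597e-10) m/s ≈ 3.914e+05 m/s = 391.4 km/s.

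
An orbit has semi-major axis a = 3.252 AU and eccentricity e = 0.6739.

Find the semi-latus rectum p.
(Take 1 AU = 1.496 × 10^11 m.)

Convert to SI: a = 3.252 AU = 4.86499e+11 m.
p = a (1 − e²).
p = 4.86499e+11 · (1 − (0.6739)²) = 4.86499e+11 · 0.545859 ≈ 2.656e+11 m = 1.775 AU.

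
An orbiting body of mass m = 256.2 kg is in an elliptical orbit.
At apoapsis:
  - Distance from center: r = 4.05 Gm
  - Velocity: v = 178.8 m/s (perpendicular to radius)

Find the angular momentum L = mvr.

Convert to SI: r = 4.05 Gm = 4.05e+09 m.
Since v is perpendicular to r, L = m · v · r.
L = 256.2 · 178.8 · 4.05e+09 kg·m²/s ≈ 1.855e+14 kg·m²/s.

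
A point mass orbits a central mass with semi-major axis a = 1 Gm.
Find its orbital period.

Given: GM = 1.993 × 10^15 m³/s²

Convert to SI: a = 1 Gm = 1e+09 m.
Kepler's third law: T = 2π √(a³ / GM).
Substituting a = 1e+09 m and GM = 1.993e+15 m³/s²:
T = 2π √((1e+09)³ / 1.993e+15) s
T ≈ 4.451e+06 s = 51.51 days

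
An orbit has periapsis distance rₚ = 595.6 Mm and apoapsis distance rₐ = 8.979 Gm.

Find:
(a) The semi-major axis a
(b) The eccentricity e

Convert to SI: rₚ = 595.6 Mm = 5.956e+08 m; rₐ = 8.979 Gm = 8.979e+09 m.
(a) a = (rₚ + rₐ) / 2 = (5.956e+08 + 8.979e+09) / 2 ≈ 4.787e+09 m = 4.787 Gm.
(b) e = (rₐ − rₚ) / (rₐ + rₚ) = (8.979e+09 − 5.956e+08) / (8.979e+09 + 5.956e+08) ≈ 0.8756.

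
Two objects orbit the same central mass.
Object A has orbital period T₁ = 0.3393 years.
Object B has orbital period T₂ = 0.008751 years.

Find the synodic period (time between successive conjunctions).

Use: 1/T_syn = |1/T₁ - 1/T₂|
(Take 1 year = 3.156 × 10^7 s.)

Convert to SI: T₁ = 0.3393 years = 1.07083e+07 s; T₂ = 0.008751 years = 276182 s.
T_syn = |T₁ · T₂ / (T₁ − T₂)|.
T_syn = |1.07083e+07 · 276182 / (1.07083e+07 − 276182)| s ≈ 2.835e+05 s = 0.008983 years.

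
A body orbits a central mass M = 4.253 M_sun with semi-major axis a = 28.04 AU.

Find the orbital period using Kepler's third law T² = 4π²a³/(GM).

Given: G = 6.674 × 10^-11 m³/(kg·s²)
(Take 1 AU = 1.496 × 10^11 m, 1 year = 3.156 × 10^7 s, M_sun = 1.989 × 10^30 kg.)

Convert to SI: a = 28.04 AU = 4.19478e+12 m; M = 4.253 M_sun = 8.45922e+30 kg.
GM = G · M = 6.674e-11 · 8.45922e+30 = 5.64568e+20 m³/s².
Kepler's third law: T = 2π √(a³ / GM).
Substituting a = 4.19478e+12 m and GM = 5.64568e+20 m³/s²:
T = 2π √((4.19478e+12)³ / 5.64568e+20) s
T ≈ 2.272e+09 s = 71.99 years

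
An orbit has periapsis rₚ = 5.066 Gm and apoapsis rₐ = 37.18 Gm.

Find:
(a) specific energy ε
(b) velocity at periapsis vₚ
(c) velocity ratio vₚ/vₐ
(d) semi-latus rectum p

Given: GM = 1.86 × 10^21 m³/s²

Convert to SI: rₚ = 5.066 Gm = 5.066e+09 m; rₐ = 37.18 Gm = 3.718e+10 m.
(a) With a = (rₚ + rₐ)/2 = 2.1123e+10 m, ε = −GM/(2a) = −1.86e+21/(2 · 2.1123e+10) J/kg ≈ -4.403e+10 J/kg
(b) With a = (rₚ + rₐ)/2 = 2.1123e+10 m, vₚ = √(GM (2/rₚ − 1/a)) = √(1.86e+21 · (2/5.066e+09 − 1/2.1123e+10)) m/s ≈ 8.039e+05 m/s
(c) Conservation of angular momentum (rₚvₚ = rₐvₐ) gives vₚ/vₐ = rₐ/rₚ = 3.718e+10/5.066e+09 ≈ 7.339
(d) From a = (rₚ + rₐ)/2 = 2.1123e+10 m and e = (rₐ − rₚ)/(rₐ + rₚ) = 0.760167, p = a(1 − e²) = 2.1123e+10 · (1 − (0.760167)²) ≈ 8.917e+09 m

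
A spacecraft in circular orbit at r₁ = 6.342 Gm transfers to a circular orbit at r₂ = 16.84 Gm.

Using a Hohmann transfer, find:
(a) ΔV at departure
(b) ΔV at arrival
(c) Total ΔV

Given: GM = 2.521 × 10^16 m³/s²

Convert to SI: r₁ = 6.342 Gm = 6.342e+09 m; r₂ = 16.84 Gm = 1.684e+10 m.
Transfer semi-major axis: a_t = (r₁ + r₂)/2 = (6.342e+09 + 1.684e+10)/2 = 1.1591e+10 m.
Circular speeds: v₁ = √(GM/r₁) = 1993.76 m/s, v₂ = √(GM/r₂) = 1223.53 m/s.
Transfer speeds (vis-viva v² = GM(2/r − 1/a_t)): v₁ᵗ = 2403.17 m/s, v₂ᵗ = 905.041 m/s.
(a) ΔV₁ = |v₁ᵗ − v₁| ≈ 409.4 m/s = 409.4 m/s.
(b) ΔV₂ = |v₂ − v₂ᵗ| ≈ 318.5 m/s = 318.5 m/s.
(c) ΔV_total = ΔV₁ + ΔV₂ ≈ 727.9 m/s = 727.9 m/s.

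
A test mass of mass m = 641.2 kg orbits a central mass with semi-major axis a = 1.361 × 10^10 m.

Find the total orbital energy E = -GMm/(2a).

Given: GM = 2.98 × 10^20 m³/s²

E = −GMm / (2a).
E = −2.98e+20 · 641.2 / (2 · 1.361e+10) J ≈ -7.02e+12 J = -7.02 TJ.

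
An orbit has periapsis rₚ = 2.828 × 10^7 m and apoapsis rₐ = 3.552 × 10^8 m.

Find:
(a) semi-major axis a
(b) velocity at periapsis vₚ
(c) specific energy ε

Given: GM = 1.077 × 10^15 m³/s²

(a) a = (rₚ + rₐ)/2 = (2.828e+07 + 3.552e+08)/2 ≈ 1.917e+08 m
(b) With a = (rₚ + rₐ)/2 = 1.9174e+08 m, vₚ = √(GM (2/rₚ − 1/a)) = √(1.077e+15 · (2/2.828e+07 − 1/1.9174e+08)) m/s ≈ 8399 m/s
(c) With a = (rₚ + rₐ)/2 = 1.9174e+08 m, ε = −GM/(2a) = −1.077e+15/(2 · 1.9174e+08) J/kg ≈ -2.808e+06 J/kg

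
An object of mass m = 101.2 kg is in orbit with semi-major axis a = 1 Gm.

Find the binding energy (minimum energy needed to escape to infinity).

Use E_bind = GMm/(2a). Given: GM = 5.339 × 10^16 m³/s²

Convert to SI: a = 1 Gm = 1e+09 m.
Total orbital energy is E = −GMm/(2a); binding energy is E_bind = −E = GMm/(2a).
E_bind = 5.339e+16 · 101.2 / (2 · 1e+09) J ≈ 2.702e+09 J = 2.702 GJ.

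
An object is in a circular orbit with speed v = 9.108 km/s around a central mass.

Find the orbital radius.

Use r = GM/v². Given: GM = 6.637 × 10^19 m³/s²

Convert to SI: v = 9.108 km/s = 9108 m/s.
For a circular orbit, v² = GM / r, so r = GM / v².
r = 6.637e+19 / (9108)² m ≈ 8.001e+11 m = 800.1 Gm.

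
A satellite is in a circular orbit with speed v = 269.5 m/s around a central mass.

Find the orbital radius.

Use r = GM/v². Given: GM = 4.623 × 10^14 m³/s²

For a circular orbit, v² = GM / r, so r = GM / v².
r = 4.623e+14 / (269.5)² m ≈ 6.365e+09 m = 6.365 Gm.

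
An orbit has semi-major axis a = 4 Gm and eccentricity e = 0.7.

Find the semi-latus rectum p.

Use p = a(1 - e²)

Convert to SI: a = 4 Gm = 4e+09 m.
p = a (1 − e²).
p = 4e+09 · (1 − (0.7)²) = 4e+09 · 0.51 ≈ 2.04e+09 m = 2.04 Gm.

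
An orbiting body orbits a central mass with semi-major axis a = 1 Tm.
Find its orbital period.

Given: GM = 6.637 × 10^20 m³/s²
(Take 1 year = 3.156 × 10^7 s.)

Convert to SI: a = 1 Tm = 1e+12 m.
Kepler's third law: T = 2π √(a³ / GM).
Substituting a = 1e+12 m and GM = 6.637e+20 m³/s²:
T = 2π √((1e+12)³ / 6.637e+20) s
T ≈ 2.439e+08 s = 7.728 years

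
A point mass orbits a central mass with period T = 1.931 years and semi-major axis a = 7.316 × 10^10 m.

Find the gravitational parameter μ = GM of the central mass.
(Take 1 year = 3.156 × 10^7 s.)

Convert to SI: T = 1.931 years = 6.09424e+07 s.
GM = 4π² · a³ / T².
GM = 4π² · (7.316e+10)³ / (6.09424e+07)² m³/s² ≈ 4.162e+18 m³/s² = 4.162 × 10^18 m³/s².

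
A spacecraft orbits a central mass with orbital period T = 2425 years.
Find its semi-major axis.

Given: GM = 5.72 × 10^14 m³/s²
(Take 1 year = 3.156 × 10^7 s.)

Convert to SI: T = 2425 years = 7.6533e+10 s.
Invert Kepler's third law: a = (GM · T² / (4π²))^(1/3).
Substituting T = 7.6533e+10 s and GM = 5.72e+14 m³/s²:
a = (5.72e+14 · (7.6533e+10)² / (4π²))^(1/3) m
a ≈ 4.395e+11 m = 4.395 × 10^11 m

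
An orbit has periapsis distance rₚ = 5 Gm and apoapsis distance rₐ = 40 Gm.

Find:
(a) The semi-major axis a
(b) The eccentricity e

Convert to SI: rₚ = 5 Gm = 5e+09 m; rₐ = 40 Gm = 4e+10 m.
(a) a = (rₚ + rₐ) / 2 = (5e+09 + 4e+10) / 2 ≈ 2.25e+10 m = 22.5 Gm.
(b) e = (rₐ − rₚ) / (rₐ + rₚ) = (4e+10 − 5e+09) / (4e+10 + 5e+09) ≈ 0.7778.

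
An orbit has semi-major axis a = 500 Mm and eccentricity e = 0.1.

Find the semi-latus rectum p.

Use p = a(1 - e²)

Convert to SI: a = 500 Mm = 5e+08 m.
p = a (1 − e²).
p = 5e+08 · (1 − (0.1)²) = 5e+08 · 0.99 ≈ 4.95e+08 m = 495 Mm.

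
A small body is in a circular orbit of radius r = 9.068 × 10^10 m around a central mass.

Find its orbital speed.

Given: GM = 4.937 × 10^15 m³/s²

For a circular orbit, gravity supplies the centripetal force, so v = √(GM / r).
v = √(4.937e+15 / 9.068e+10) m/s ≈ 233.3 m/s = 233.3 m/s.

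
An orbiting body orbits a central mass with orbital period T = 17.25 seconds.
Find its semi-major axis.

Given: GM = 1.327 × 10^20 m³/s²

Invert Kepler's third law: a = (GM · T² / (4π²))^(1/3).
Substituting T = 17.25 s and GM = 1.327e+20 m³/s²:
a = (1.327e+20 · (17.25)² / (4π²))^(1/3) m
a ≈ 1e+07 m = 10 Mm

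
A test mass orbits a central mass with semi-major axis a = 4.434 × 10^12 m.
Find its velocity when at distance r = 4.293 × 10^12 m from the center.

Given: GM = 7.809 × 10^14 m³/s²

Vis-viva: v = √(GM · (2/r − 1/a)).
2/r − 1/a = 2/4.293e+12 − 1/4.434e+12 = 2.40345e-13 m⁻¹.
v = √(7.809e+14 · 2.40345e-13) m/s ≈ 13.7 m/s = 13.7 m/s.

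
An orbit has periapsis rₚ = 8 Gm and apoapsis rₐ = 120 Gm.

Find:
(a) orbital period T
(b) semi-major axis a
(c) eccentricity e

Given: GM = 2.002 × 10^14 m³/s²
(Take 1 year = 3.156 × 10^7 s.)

Convert to SI: rₚ = 8 Gm = 8e+09 m; rₐ = 120 Gm = 1.2e+11 m.
(a) With a = (rₚ + rₐ)/2 = 6.4e+10 m, T = 2π √(a³/GM) = 2π √((6.4e+10)³/2.002e+14) s ≈ 7.19e+09 s
(b) a = (rₚ + rₐ)/2 = (8e+09 + 1.2e+11)/2 ≈ 6.4e+10 m
(c) e = (rₐ − rₚ)/(rₐ + rₚ) = (1.2e+11 − 8e+09)/(1.2e+11 + 8e+09) ≈ 0.875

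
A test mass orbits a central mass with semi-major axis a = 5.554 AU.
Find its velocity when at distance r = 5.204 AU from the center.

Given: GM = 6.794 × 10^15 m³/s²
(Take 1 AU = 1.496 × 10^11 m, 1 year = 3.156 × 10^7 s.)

Convert to SI: a = 5.554 AU = 8.30878e+11 m; r = 5.204 AU = 7.78518e+11 m.
Vis-viva: v = √(GM · (2/r − 1/a)).
2/r − 1/a = 2/7.78518e+11 − 1/8.30878e+11 = 1.36544e-12 m⁻¹.
v = √(6.794e+15 · 1.36544e-12) m/s ≈ 96.32 m/s = 0.02032 AU/year.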